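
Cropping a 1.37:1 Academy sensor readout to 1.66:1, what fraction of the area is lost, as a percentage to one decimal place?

Going from 1.37:1 Academy to 1.66:1 means cutting height while keeping width.
Fraction kept = (1.370)/(1.660) ≈ 82.53%, so 17.47% is lost.

17.5%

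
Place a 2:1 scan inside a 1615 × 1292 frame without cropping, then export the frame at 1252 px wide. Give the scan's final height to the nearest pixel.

In the 1615×1292 frame the scan fills the width: height = 1615 × 1/2 ≈ 807.50 px.
The frame scales by 1252/1615 = 0.7752; 807.50 × 0.7752 ≈ 626.00 px.

626 px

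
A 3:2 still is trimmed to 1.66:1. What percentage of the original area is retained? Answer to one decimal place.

The width stays; only height is cut (since 1.66:1 is wider than 3:2).
Area ratio = (1.500)/(1.660) = 90.36% retained.

90.4%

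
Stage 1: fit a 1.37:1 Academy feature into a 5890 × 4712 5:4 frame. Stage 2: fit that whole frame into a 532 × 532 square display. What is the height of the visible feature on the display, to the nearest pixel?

First fit — 1.37:1 Academy into 5890×4712 spans the width: 5890.00 × 4299.27.
5:4 in 532×532: fills the width, so the intermediate becomes 532.00 × 425.60 — a scale of ×0.0903.
The feature scales with it: height 4299.27 × 0.0903 ≈ 388.32.

388 px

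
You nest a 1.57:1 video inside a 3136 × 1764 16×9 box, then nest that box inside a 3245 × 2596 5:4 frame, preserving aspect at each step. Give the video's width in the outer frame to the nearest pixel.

2866 px

First fit — 1.57:1 into 3136×1764 spans the height: 2769.48 × 1764.00.
Second fit — the 16×9 canvas into 3245×2596 spans the width: 3245.00 × 1825.31 (×1.0348 from 3136×1764).
The video scales with it: width 2769.48 × 1.0348 ≈ 2865.74.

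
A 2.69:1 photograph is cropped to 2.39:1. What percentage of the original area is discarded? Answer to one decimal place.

11.2%

The height stays; only width is cut (since 2.39:1 is narrower than 2.69:1).
Area ratio = (2.390)/(2.690) = 88.85%; the remaining 11.15% is cropped out.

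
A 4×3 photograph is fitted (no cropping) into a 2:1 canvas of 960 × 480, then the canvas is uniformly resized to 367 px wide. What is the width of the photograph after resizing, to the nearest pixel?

245 px

At 960×480 the photograph is height-limited, so width = 480 × 4/3 ≈ 640.00 px.
Resizing to 367 px wide multiplies everything by 0.3823: 640.00 → 244.67 px.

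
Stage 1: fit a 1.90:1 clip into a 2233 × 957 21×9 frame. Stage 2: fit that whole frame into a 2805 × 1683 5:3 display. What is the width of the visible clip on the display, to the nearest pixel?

Inside the 2233×957 canvas the clip is height-limited at 1818.30 × 957.00.
21×9 in 2805×1683: fills the width, so the intermediate becomes 2805.00 × 1202.14 — a scale of ×1.2562.
So the clip's width is 1818.30 × 1.2562 ≈ 2284.07.

2284 px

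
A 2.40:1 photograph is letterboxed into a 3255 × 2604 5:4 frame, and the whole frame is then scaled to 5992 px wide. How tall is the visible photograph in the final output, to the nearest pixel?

In the 3255×2604 frame the photograph fills the width: height = 3255 / 2.400 ≈ 1356.25 px.
The frame scales by 5992/3255 = 1.8409; 1356.25 × 1.8409 ≈ 2496.67 px.

2497 px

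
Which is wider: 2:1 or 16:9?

2 and 16:9 = 1.778; 2 > 1.778.

2:1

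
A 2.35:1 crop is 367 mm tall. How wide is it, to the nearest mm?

862 mm

367 × 2.350 = 862.45.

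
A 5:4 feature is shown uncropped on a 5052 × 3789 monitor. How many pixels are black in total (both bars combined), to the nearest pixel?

1196377 pixels

5:4 is narrower than 4:3, so it spans the full height.
The feature is 3789 × 5/4 ≈ 4736.2500 px wide.
Leftover width: 5052 − 4736.2500 = 315.7500 px.
Bar area = 315.7500 × 3789 ≈ 1196377 px.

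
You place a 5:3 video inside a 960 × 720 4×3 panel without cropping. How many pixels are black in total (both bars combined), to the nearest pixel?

138240 pixels

5:3 is wider than 4×3, so it spans the full width.
The video is 960 × 3/5 ≈ 576.0000 px tall.
Leftover height: 720 − 576.0000 = 144.0000 px.
That's 144.0000 × 960 ≈ 138240 black pixels.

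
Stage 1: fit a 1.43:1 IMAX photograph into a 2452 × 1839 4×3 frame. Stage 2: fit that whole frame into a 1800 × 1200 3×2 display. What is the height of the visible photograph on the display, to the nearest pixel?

First fit — 1.43:1 IMAX into 2452×1839 spans the width: 2452.00 × 1714.69.
The 4×3 canvas is height-limited in 1800×1200, giving 1600.00 × 1200.00; scale factor 0.6525.
The photograph scales with it: height 1714.69 × 0.6525 ≈ 1118.88.

1119 px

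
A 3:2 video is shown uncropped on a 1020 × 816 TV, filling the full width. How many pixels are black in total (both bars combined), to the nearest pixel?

138720 pixels

That makes the image 680.0000 px tall (1020 × 2/3).
Leftover height: 816 − 680.0000 = 136.0000 px.
Across the 1020-px span: 136.0000 × 1020 ≈ 138720 px.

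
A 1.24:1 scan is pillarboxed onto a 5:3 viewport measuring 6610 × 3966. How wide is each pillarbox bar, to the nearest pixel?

1.24:1 (1.240) < 5:3 (1.667), so the scan fills the height.
The scan is 3966 × 1.240 ≈ 4917.84 px wide.
Leftover width: 6610 − 4917.84 = 1692.16 px → 846.08 each side.

846 px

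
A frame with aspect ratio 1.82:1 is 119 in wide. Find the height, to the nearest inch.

119 / 1.820 = 65.38.

65 in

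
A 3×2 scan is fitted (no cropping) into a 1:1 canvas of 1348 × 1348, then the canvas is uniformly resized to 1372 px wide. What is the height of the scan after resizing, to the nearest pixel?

In the 1348×1348 frame the scan fills the width: height = 1348 × 2/3 ≈ 898.67 px.
Resizing to 1372 px wide multiplies everything by 1.0178: 898.67 → 914.67 px.

915 px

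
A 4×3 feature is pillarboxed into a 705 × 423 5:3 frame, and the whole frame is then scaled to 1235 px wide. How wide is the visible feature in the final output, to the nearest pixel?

Fitted into 705×423, the feature spans the height; its width is 423 × 4/3 ≈ 564.00 px.
Scaling 705 → 1235 is ×1.7518, so the width becomes 564.00 × 1.7518 ≈ 988.00 px.

988 px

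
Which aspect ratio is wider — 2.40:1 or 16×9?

2.40:1

2.4 and 16×9 = 1.778; 2.4 > 1.778.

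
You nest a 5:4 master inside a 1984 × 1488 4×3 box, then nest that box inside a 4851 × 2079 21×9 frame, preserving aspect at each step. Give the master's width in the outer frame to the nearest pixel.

2599 px

5:4 in 1984×1488: fills the height, so the master is 1860.00 × 1488.00.
The 4×3 canvas is height-limited in 4851×2079, giving 2772.00 × 2079.00; scale factor 1.3972.
So the master's width is 1860.00 × 1.3972 ≈ 2598.75.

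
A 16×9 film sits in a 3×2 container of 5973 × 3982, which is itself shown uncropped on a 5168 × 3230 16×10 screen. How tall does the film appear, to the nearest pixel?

2725 px

First fit — 16×9 into 5973×3982 spans the width: 5973.00 × 3359.81.
Second fit — the 3×2 canvas into 5168×3230 spans the height: 4845.00 × 3230.00 (×0.8112 from 5973×3982).
Applying the same ×0.8112: 3359.81 → 2725.31.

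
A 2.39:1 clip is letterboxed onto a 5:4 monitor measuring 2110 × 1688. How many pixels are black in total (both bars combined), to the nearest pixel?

1698877 pixels

2.39:1 is wider than 5:4, so it spans the full width.
The clip is 2110 / 2.390 ≈ 882.8452 px tall.
Leftover height: 1688 − 882.8452 = 805.1548 px.
Bar area = 805.1548 × 2110 ≈ 1698877 px.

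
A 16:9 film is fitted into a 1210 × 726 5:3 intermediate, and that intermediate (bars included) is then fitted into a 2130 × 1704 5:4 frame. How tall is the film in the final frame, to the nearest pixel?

First fit — 16:9 into 1210×726 spans the width: 1210.00 × 680.62.
The 5:3 canvas is width-limited in 2130×1704, giving 2130.00 × 1278.00; scale factor 1.7603.
So the film's height is 680.62 × 1.7603 ≈ 1198.12.

1198 px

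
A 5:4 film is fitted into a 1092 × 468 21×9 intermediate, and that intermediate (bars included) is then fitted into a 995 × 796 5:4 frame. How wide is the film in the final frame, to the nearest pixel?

533 px

5:4 in 1092×468: fills the height, so the film is 585.00 × 468.00.
The 21×9 canvas is width-limited in 995×796, giving 995.00 × 426.43; scale factor 0.9112.
Applying the same ×0.9112: 585.00 → 533.04.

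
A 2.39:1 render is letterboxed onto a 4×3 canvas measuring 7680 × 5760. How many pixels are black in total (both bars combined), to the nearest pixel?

19557972 pixels

2.39:1 is wider than 4×3, so it spans the full width.
Content height = 7680 / 2.390 ≈ 3213.3891 px.
5760 − 3213.3891 = 2546.6109 px of bars.
Bar area = 2546.6109 × 7680 ≈ 19557972 px.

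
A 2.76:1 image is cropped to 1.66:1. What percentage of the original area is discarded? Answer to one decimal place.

39.9%

The height stays; only width is cut (since 1.66:1 is narrower than 2.76:1).
Fraction kept = (1.660)/(2.760) ≈ 60.14%, so 39.86% is lost.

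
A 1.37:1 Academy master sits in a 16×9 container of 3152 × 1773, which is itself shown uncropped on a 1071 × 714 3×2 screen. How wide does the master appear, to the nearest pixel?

825 px

Inside the 3152×1773 canvas the master is height-limited at 2429.01 × 1773.00.
16×9 in 1071×714: fills the width, so the intermediate becomes 1071.00 × 602.44 — a scale of ×0.3398.
So the master's width is 2429.01 × 0.3398 ≈ 825.34.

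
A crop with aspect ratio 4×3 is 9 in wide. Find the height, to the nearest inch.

7 in

9 × 3/4 = 6.75.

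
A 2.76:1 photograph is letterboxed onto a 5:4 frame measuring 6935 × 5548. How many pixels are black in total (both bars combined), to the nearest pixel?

21049936 pixels

Since 2.760 > 1.250, the photograph is width-limited.
The photograph is 6935 / 2.760 ≈ 2512.6812 px tall.
5548 − 2512.6812 = 3035.3188 px of bars.
Bar area = 3035.3188 × 6935 ≈ 21049936 px.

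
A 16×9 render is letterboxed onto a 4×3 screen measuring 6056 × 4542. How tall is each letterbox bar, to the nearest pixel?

568 px

16×9 (1.778) > 4×3 (1.333), so the render fills the width.
Content height = 6056 × 9/16 ≈ 3406.50 px.
Leftover height: 4542 − 3406.50 = 1135.50 px → 567.75 each side.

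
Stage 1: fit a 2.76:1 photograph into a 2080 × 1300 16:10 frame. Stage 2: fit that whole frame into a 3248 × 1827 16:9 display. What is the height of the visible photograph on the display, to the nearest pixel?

1059 px

2.76:1 in 2080×1300: fills the width, so the photograph is 2080.00 × 753.62.
Second fit — the 16:10 canvas into 3248×1827 spans the height: 2923.20 × 1827.00 (×1.4054 from 2080×1300).
The photograph scales with it: height 753.62 × 1.4054 ≈ 1059.13.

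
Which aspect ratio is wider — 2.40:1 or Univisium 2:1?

2.4 and Univisium 2:1 = 2; 2.4 > 2.

2.40:1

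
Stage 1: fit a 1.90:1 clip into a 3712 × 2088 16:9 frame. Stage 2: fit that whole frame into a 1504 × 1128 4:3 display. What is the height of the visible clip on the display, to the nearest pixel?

792 px

First fit — 1.90:1 into 3712×2088 spans the width: 3712.00 × 1953.68.
Second fit — the 16:9 canvas into 1504×1128 spans the width: 1504.00 × 846.00 (×0.4052 from 3712×2088).
The clip scales with it: height 1953.68 × 0.4052 ≈ 791.58.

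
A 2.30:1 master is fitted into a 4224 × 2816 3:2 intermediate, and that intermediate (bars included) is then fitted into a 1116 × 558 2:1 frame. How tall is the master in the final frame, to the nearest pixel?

Inside the 4224×2816 canvas the master is width-limited at 4224.00 × 1836.52.
3:2 in 1116×558: fills the height, so the intermediate becomes 837.00 × 558.00 — a scale of ×0.1982.
The master scales with it: height 1836.52 × 0.1982 ≈ 363.91.

364 px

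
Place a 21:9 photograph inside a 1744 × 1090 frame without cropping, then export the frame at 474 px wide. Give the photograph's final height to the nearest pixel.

Fitted into 1744×1090, the photograph spans the width; its height is 1744 × 9/21 ≈ 747.43 px.
Resizing to 474 px wide multiplies everything by 0.2718: 747.43 → 203.14 px.

203 px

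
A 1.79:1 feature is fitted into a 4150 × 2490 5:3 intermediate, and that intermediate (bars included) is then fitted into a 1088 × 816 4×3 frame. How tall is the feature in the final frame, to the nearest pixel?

1.79:1 in 4150×2490: fills the width, so the feature is 4150.00 × 2318.44.
5:3 in 1088×816: fills the width, so the intermediate becomes 1088.00 × 652.80 — a scale of ×0.2622.
Applying the same ×0.2622: 2318.44 → 607.82.

608 px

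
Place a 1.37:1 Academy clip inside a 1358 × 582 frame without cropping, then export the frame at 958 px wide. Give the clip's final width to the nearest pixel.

In the 1358×582 frame the clip fills the height: width = 582 × 1.370 ≈ 797.34 px.
The frame scales by 958/1358 = 0.7054; 797.34 × 0.7054 ≈ 562.48 px.

562 px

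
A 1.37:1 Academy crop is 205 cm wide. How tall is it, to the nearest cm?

150 cm

205 / 1.370 = 149.64.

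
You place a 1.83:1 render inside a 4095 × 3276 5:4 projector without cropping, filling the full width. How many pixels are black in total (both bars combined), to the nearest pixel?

4251818 pixels

That makes the image 2237.7049 px tall (4095 / 1.830).
Black = 3276 − 2237.7049 = 1038.2951 px.
Across the 4095-px span: 1038.2951 × 4095 ≈ 4251818 px.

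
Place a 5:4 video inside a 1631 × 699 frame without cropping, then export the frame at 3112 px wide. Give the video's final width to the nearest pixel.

1667 px

Fitted into 1631×699, the video spans the height; its width is 699 × 5/4 ≈ 873.75 px.
Scaling 1631 → 3112 is ×1.9080, so the width becomes 873.75 × 1.9080 ≈ 1667.14 px.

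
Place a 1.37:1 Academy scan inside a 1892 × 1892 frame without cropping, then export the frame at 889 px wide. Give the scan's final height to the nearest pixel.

At 1892×1892 the scan is width-limited, so height = 1892 / 1.370 ≈ 1381.02 px.
Scaling 1892 → 889 is ×0.4699, so the height becomes 1381.02 × 0.4699 ≈ 648.91 px.

649 px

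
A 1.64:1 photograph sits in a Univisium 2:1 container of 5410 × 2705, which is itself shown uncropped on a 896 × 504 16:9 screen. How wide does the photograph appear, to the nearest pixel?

735 px

Inside the 5410×2705 canvas the photograph is height-limited at 4436.20 × 2705.00.
The Univisium 2:1 canvas is width-limited in 896×504, giving 896.00 × 448.00; scale factor 0.1656.
The photograph scales with it: width 4436.20 × 0.1656 ≈ 734.72.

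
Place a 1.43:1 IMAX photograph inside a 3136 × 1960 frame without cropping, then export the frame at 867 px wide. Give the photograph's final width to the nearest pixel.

At 3136×1960 the photograph is height-limited, so width = 1960 × 1.430 ≈ 2802.80 px.
The frame scales by 867/3136 = 0.2765; 2802.80 × 0.2765 ≈ 774.88 px.

775 px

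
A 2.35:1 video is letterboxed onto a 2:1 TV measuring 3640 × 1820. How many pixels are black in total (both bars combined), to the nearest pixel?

986672 pixels

2.35:1 is wider than 2:1, so it spans the full width.
Content height = 3640 / 2.350 ≈ 1548.9362 px.
1820 − 1548.9362 = 271.0638 px of bars.
That's 271.0638 × 3640 ≈ 986672 black pixels.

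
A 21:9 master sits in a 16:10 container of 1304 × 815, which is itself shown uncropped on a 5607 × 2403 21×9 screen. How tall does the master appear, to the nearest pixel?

21:9 in 1304×815: fills the width, so the master is 1304.00 × 558.86.
Second fit — the 16:10 canvas into 5607×2403 spans the height: 3844.80 × 2403.00 (×2.9485 from 1304×815).
So the master's height is 558.86 × 2.9485 ≈ 1647.77.

1648 px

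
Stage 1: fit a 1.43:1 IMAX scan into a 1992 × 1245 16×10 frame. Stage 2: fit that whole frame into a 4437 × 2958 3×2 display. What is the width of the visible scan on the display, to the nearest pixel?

Inside the 1992×1245 canvas the scan is height-limited at 1780.35 × 1245.00.
The 16×10 canvas is width-limited in 4437×2958, giving 4437.00 × 2773.12; scale factor 2.2274.
The scan scales with it: width 1780.35 × 2.2274 ≈ 3965.57.

3966 px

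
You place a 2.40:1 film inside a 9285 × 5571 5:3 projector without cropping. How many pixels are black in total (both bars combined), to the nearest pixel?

2.40:1 (2.400) > 5:3 (1.667), so the film fills the width.
That makes the image 3868.7500 px tall (9285 / 2.400).
5571 − 3868.7500 = 1702.2500 px of bars.
That's 1702.2500 × 9285 ≈ 15805391 black pixels.

15805391 pixels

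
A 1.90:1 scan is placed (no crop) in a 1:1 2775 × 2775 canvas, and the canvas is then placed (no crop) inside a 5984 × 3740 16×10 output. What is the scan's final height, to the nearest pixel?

1.90:1 in 2775×2775: fills the width, so the scan is 2775.00 × 1460.53.
Second fit — the 1:1 canvas into 5984×3740 spans the height: 3740.00 × 3740.00 (×1.3477 from 2775×2775).
Applying the same ×1.3477: 1460.53 → 1968.42.

1968 px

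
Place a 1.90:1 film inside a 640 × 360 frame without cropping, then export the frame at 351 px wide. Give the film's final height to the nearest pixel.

185 px

Fitted into 640×360, the film spans the width; its height is 640 / 1.900 ≈ 336.84 px.
Scaling 640 → 351 is ×0.5484, so the height becomes 336.84 × 0.5484 ≈ 184.74 px.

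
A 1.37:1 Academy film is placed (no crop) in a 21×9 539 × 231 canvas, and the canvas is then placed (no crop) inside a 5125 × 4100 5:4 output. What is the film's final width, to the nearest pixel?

Inside the 539×231 canvas the film is height-limited at 316.47 × 231.00.
Second fit — the 21×9 canvas into 5125×4100 spans the width: 5125.00 × 2196.43 (×9.5083 from 539×231).
The film scales with it: width 316.47 × 9.5083 ≈ 3009.11.

3009 px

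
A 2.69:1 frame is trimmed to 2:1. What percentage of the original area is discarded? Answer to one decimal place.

Going from 2.69:1 to 2:1 means cutting width while keeping height.
Fraction kept = (2.000)/(2.690) ≈ 74.35%, so 25.65% is lost.

25.7%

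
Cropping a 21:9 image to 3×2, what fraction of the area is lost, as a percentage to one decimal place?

35.7%

3×2 is narrower than 21:9, so the crop keeps the full height and trims the width.
(1.500)/(2.333) ≈ 0.643 of the area survives, leaving 35.71% discarded.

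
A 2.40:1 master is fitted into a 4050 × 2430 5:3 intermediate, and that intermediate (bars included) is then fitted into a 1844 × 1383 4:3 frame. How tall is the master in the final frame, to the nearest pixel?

768 px

2.40:1 in 4050×2430: fills the width, so the master is 4050.00 × 1687.50.
Second fit — the 5:3 canvas into 1844×1383 spans the width: 1844.00 × 1106.40 (×0.4553 from 4050×2430).
So the master's height is 1687.50 × 0.4553 ≈ 768.33.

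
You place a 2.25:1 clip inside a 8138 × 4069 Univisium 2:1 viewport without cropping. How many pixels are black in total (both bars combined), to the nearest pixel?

2.25:1 (2.250) > Univisium 2:1 (2.000), so the clip fills the width.
Content height = 8138 / 2.250 ≈ 3616.8889 px.
Black = 4069 − 3616.8889 = 452.1111 px.
Bar area = 452.1111 × 8138 ≈ 3679280 px.

3679280 pixels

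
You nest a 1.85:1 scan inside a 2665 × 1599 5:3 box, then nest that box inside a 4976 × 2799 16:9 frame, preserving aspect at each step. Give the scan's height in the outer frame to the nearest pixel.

2522 px

Inside the 2665×1599 canvas the scan is width-limited at 2665.00 × 1440.54.
5:3 in 4976×2799: fills the height, so the intermediate becomes 4665.00 × 2799.00 — a scale of ×1.7505.
The scan scales with it: height 1440.54 × 1.7505 ≈ 2521.62.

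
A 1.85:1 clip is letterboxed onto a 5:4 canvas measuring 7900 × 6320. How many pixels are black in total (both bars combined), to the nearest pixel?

16192865 pixels

1.85:1 (1.850) > 5:4 (1.250), so the clip fills the width.
Content height = 7900 / 1.850 ≈ 4270.2703 px.
6320 − 4270.2703 = 2049.7297 px of bars.
Across the 7900-px span: 2049.7297 × 7900 ≈ 16192865 px.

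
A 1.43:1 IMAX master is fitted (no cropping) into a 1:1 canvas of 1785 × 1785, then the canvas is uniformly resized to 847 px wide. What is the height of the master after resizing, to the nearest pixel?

592 px

At 1785×1785 the master is width-limited, so height = 1785 / 1.430 ≈ 1248.25 px.
The frame scales by 847/1785 = 0.4745; 1248.25 × 0.4745 ≈ 592.31 px.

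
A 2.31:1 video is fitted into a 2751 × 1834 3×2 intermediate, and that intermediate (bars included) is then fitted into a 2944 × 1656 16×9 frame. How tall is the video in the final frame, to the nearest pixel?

First fit — 2.31:1 into 2751×1834 spans the width: 2751.00 × 1190.91.
Second fit — the 3×2 canvas into 2944×1656 spans the height: 2484.00 × 1656.00 (×0.9029 from 2751×1834).
The video scales with it: height 1190.91 × 0.9029 ≈ 1075.32.

1075 px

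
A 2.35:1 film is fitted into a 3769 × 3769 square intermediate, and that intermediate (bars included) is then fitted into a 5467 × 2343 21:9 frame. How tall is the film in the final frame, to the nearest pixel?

First fit — 2.35:1 into 3769×3769 spans the width: 3769.00 × 1603.83.
The square canvas is height-limited in 5467×2343, giving 2343.00 × 2343.00; scale factor 0.6217.
The film scales with it: height 1603.83 × 0.6217 ≈ 997.02.

997 px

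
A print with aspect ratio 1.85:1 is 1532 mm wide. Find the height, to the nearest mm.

At 1.85:1, 1532 / 1.850 ≈ 828.11.

828 mm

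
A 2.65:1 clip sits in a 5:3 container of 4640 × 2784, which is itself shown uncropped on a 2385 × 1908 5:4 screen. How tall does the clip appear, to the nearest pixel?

900 px

2.65:1 in 4640×2784: fills the width, so the clip is 4640.00 × 1750.94.
5:3 in 2385×1908: fills the width, so the intermediate becomes 2385.00 × 1431.00 — a scale of ×0.5140.
The clip scales with it: height 1750.94 × 0.5140 ≈ 900.00.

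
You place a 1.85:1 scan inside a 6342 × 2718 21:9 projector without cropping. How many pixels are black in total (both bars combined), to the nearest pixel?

1.85:1 (1.850) < 21:9 (2.333), so the scan fills the height.
The scan is 2718 × 1.850 ≈ 5028.3000 px wide.
Leftover width: 6342 − 5028.3000 = 1313.7000 px.
Across the 2718-px span: 1313.7000 × 2718 ≈ 3570637 px.

3570637 pixels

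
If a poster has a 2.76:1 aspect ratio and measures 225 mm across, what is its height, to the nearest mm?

At 2.76:1, 225 / 2.760 ≈ 81.52.

82 mm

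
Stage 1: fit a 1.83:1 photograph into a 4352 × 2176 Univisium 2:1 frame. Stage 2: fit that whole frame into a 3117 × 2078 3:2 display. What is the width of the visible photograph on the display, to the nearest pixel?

2852 px

Inside the 4352×2176 canvas the photograph is height-limited at 3982.08 × 2176.00.
The Univisium 2:1 canvas is width-limited in 3117×2078, giving 3117.00 × 1558.50; scale factor 0.7162.
Applying the same ×0.7162: 3982.08 → 2852.05.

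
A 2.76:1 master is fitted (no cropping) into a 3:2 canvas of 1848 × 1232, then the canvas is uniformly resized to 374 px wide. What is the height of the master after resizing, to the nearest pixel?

At 1848×1232 the master is width-limited, so height = 1848 / 2.760 ≈ 669.57 px.
Resizing to 374 px wide multiplies everything by 0.2024: 669.57 → 135.51 px.

136 px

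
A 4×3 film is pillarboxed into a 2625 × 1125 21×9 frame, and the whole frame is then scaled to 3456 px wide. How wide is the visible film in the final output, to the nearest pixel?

Fitted into 2625×1125, the film spans the height; its width is 1125 × 4/3 ≈ 1500.00 px.
Resizing to 3456 px wide multiplies everything by 1.3166: 1500.00 → 1974.86 px.

1975 px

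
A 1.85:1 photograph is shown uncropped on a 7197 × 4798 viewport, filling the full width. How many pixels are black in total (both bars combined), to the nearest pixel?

6532931 pixels

Content height = 7197 / 1.850 ≈ 3890.2703 px.
Black = 4798 − 3890.2703 = 907.7297 px.
Across the 7197-px span: 907.7297 × 7197 ≈ 6532931 px.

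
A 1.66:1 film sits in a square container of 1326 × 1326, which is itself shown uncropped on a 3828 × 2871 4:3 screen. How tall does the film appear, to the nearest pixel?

1730 px

Inside the 1326×1326 canvas the film is width-limited at 1326.00 × 798.80.
The square canvas is height-limited in 3828×2871, giving 2871.00 × 2871.00; scale factor 2.1652.
The film scales with it: height 798.80 × 2.1652 ≈ 1729.52.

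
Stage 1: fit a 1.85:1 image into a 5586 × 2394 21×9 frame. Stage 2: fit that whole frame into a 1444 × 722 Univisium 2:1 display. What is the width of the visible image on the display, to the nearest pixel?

Inside the 5586×2394 canvas the image is height-limited at 4428.90 × 2394.00.
The 21×9 canvas is width-limited in 1444×722, giving 1444.00 × 618.86; scale factor 0.2585.
The image scales with it: width 4428.90 × 0.2585 ≈ 1144.89.

1145 px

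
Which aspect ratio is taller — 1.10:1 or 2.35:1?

1.10:1

1.1 and 2.35; 2.35 > 1.1. The smaller width-to-height ratio is the taller frame.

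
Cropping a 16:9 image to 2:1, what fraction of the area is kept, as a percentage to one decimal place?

2:1 is wider than 16:9, so the crop keeps the full width and trims the height.
Fraction kept = (1.778)/(2.000) ≈ 88.89%.

88.9%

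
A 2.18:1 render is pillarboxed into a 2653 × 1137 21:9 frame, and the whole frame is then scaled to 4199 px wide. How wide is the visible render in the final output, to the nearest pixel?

3923 px

At 2653×1137 the render is height-limited, so width = 1137 × 2.180 ≈ 2478.66 px.
Resizing to 4199 px wide multiplies everything by 1.5827: 2478.66 → 3923.07 px.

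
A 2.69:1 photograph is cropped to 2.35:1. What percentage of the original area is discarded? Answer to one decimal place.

2.35:1 is narrower than 2.69:1, so the crop keeps the full height and trims the width.
(2.350)/(2.690) ≈ 0.874 of the area survives, leaving 12.64% discarded.

12.6%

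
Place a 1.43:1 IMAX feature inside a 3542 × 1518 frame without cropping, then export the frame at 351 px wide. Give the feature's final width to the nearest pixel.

215 px

At 3542×1518 the feature is height-limited, so width = 1518 × 1.430 ≈ 2170.74 px.
Scaling 3542 → 351 is ×0.0991, so the width becomes 2170.74 × 0.0991 ≈ 215.11 px.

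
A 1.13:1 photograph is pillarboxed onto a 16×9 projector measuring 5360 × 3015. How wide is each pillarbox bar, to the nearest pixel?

977 px

1.13:1 is narrower than 16×9, so it spans the full height.
That makes the image 3406.95 px wide (3015 × 1.130).
Leftover width: 5360 − 3406.95 = 1953.05 px → 976.52 each side.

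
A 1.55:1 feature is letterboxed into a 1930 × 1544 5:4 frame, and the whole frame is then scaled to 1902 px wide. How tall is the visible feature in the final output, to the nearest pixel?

1227 px

In the 1930×1544 frame the feature fills the width: height = 1930 / 1.550 ≈ 1245.16 px.
The frame scales by 1902/1930 = 0.9855; 1245.16 × 0.9855 ≈ 1227.10 px.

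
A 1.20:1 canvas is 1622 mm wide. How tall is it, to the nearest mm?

At 1.20:1, 1622 / 1.200 ≈ 1351.67.

1352 mm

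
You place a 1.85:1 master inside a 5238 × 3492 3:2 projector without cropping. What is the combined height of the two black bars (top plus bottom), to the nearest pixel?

661 px

1.85:1 is wider than 3:2, so it spans the full width.
The master is 5238 / 1.850 ≈ 2831.35 px tall.
Leftover height: 3492 − 2831.35 = 660.65 px.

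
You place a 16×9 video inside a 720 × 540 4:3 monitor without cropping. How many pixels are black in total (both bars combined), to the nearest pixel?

Since 1.778 > 1.333, the video is width-limited.
Content height = 720 × 9/16 ≈ 405.0000 px.
Black = 540 − 405.0000 = 135.0000 px.
Across the 720-px span: 135.0000 × 720 ≈ 97200 px.

97200 pixels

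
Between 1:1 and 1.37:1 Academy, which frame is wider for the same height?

1 and 1.37; 1.37 > 1.

1.37:1 Academy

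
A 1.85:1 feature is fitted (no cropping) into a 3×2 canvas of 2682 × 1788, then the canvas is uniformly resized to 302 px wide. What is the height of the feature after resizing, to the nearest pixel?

Fitted into 2682×1788, the feature spans the width; its height is 2682 / 1.850 ≈ 1449.73 px.
Resizing to 302 px wide multiplies everything by 0.1126: 1449.73 → 163.24 px.

163 px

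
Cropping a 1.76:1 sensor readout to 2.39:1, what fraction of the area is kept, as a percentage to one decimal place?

The width stays; only height is cut (since 2.39:1 is wider than 1.76:1).
Area ratio = (1.760)/(2.390) = 73.64% retained.

73.6%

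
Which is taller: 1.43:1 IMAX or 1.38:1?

1.38:1

1.43 and 1.38; 1.43 > 1.38. The smaller width-to-height ratio is the taller frame.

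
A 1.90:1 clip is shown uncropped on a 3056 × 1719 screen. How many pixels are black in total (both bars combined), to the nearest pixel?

337929 pixels

Since 1.900 > 1.778, the clip is width-limited.
Content height = 3056 / 1.900 ≈ 1608.4211 px.
Black = 1719 − 1608.4211 = 110.5789 px.
That's 110.5789 × 3056 ≈ 337929 black pixels.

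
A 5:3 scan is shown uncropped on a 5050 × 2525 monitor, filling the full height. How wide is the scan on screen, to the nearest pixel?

The scan is 2525 × 5/3 ≈ 4208.33 px wide.

4208 px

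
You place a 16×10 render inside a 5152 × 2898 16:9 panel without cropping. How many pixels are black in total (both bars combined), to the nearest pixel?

1493050 pixels

Since 1.600 < 1.778, the render is height-limited.
Content width = 2898 × 16/10 ≈ 4636.8000 px.
Leftover width: 5152 − 4636.8000 = 515.2000 px.
Across the 2898-px span: 515.2000 × 2898 ≈ 1493050 px.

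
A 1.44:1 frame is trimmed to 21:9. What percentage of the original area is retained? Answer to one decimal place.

61.7%

Going from 1.44:1 to 21:9 means cutting height while keeping width.
Area ratio = (1.440)/(2.333) = 61.71% retained.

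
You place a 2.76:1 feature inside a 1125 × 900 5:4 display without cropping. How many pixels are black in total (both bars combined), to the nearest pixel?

2.76:1 is wider than 5:4, so it spans the full width.
That makes the image 407.6087 px tall (1125 / 2.760).
Leftover height: 900 − 407.6087 = 492.3913 px.
That's 492.3913 × 1125 ≈ 553940 black pixels.

553940 pixels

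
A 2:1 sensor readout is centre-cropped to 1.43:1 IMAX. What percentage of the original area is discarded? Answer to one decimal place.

Going from 2:1 to 1.43:1 IMAX means cutting width while keeping height.
Fraction kept = (1.430)/(2.000) ≈ 71.50%, so 28.50% is lost.

28.5%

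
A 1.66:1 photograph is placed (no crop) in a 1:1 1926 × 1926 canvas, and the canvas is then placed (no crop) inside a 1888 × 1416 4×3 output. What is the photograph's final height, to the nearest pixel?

853 px

Inside the 1926×1926 canvas the photograph is width-limited at 1926.00 × 1160.24.
Second fit — the 1:1 canvas into 1888×1416 spans the height: 1416.00 × 1416.00 (×0.7352 from 1926×1926).
So the photograph's height is 1160.24 × 0.7352 ≈ 853.01.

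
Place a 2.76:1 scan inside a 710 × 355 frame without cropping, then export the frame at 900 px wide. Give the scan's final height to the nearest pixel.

326 px

In the 710×355 frame the scan fills the width: height = 710 / 2.760 ≈ 257.25 px.
Resizing to 900 px wide multiplies everything by 1.2676: 257.25 → 326.09 px.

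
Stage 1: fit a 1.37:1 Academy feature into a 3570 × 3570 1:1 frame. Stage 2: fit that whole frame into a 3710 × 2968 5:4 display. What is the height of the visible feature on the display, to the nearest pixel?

1.37:1 Academy in 3570×3570: fills the width, so the feature is 3570.00 × 2605.84.
The 1:1 canvas is height-limited in 3710×2968, giving 2968.00 × 2968.00; scale factor 0.8314.
So the feature's height is 2605.84 × 0.8314 ≈ 2166.42.

2166 px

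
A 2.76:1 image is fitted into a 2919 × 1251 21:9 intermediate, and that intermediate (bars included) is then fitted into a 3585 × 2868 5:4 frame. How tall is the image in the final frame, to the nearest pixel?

1299 px

2.76:1 in 2919×1251: fills the width, so the image is 2919.00 × 1057.61.
21:9 in 3585×2868: fills the width, so the intermediate becomes 3585.00 × 1536.43 — a scale of ×1.2282.
So the image's height is 1057.61 × 1.2282 ≈ 1298.91.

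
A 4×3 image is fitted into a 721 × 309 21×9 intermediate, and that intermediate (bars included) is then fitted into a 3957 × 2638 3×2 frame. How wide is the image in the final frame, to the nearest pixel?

First fit — 4×3 into 721×309 spans the height: 412.00 × 309.00.
21×9 in 3957×2638: fills the width, so the intermediate becomes 3957.00 × 1695.86 — a scale of ×5.4882.
Applying the same ×5.4882: 412.00 → 2261.14.

2261 px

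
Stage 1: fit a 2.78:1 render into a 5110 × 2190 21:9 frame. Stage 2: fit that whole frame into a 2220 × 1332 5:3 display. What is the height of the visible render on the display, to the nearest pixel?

799 px

First fit — 2.78:1 into 5110×2190 spans the width: 5110.00 × 1838.13.
21:9 in 2220×1332: fills the width, so the intermediate becomes 2220.00 × 951.43 — a scale of ×0.4344.
Applying the same ×0.4344: 1838.13 → 798.56.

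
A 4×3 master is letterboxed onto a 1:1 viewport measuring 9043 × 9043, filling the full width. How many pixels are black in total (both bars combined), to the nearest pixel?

That makes the image 6782.2500 px tall (9043 × 3/4).
Leftover height: 9043 − 6782.2500 = 2260.7500 px.
Bar area = 2260.7500 × 9043 ≈ 20443962 px.

20443962 pixels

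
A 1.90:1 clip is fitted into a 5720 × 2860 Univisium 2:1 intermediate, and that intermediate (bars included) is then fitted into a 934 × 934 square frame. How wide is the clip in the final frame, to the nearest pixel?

Inside the 5720×2860 canvas the clip is height-limited at 5434.00 × 2860.00.
The Univisium 2:1 canvas is width-limited in 934×934, giving 934.00 × 467.00; scale factor 0.1633.
Applying the same ×0.1633: 5434.00 → 887.30.

887 px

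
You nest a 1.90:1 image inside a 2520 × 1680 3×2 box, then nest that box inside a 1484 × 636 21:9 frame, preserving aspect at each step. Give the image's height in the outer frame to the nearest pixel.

502 px

Inside the 2520×1680 canvas the image is width-limited at 2520.00 × 1326.32.
The 3×2 canvas is height-limited in 1484×636, giving 954.00 × 636.00; scale factor 0.3786.
The image scales with it: height 1326.32 × 0.3786 ≈ 502.11.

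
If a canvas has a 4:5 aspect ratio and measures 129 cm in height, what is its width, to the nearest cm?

129 × 4/5 = 103.20.

103 cm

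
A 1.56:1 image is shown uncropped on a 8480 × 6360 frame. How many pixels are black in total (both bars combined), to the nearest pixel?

7836390 pixels

Since 1.560 > 1.333, the image is width-limited.
That makes the image 5435.8974 px tall (8480 / 1.560).
6360 − 5435.8974 = 924.1026 px of bars.
Bar area = 924.1026 × 8480 ≈ 7836390 px.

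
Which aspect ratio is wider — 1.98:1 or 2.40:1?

2.40:1

1.98 and 2.4; 2.4 > 1.98.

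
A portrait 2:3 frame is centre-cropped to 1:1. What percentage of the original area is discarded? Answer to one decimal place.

Going from portrait 2:3 to 1:1 means cutting height while keeping width.
(0.667)/(1.000) ≈ 0.667 of the area survives, leaving 33.33% discarded.

33.3%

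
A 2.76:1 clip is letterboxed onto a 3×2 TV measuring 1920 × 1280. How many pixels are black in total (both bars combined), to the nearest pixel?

2.76:1 is wider than 3×2, so it spans the full width.
Content height = 1920 / 2.760 ≈ 695.6522 px.
Leftover height: 1280 − 695.6522 = 584.3478 px.
Across the 1920-px span: 584.3478 × 1920 ≈ 1121948 px.

1121948 pixels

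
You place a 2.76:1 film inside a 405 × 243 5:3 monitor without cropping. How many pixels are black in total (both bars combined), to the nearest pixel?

38986 pixels

2.76:1 (2.760) > 5:3 (1.667), so the film fills the width.
Content height = 405 / 2.760 ≈ 146.7391 px.
Black = 243 − 146.7391 = 96.2609 px.
Across the 405-px span: 96.2609 × 405 ≈ 38986 px.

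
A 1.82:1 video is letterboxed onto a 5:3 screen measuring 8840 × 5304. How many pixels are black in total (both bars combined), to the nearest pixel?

3950217 pixels

1.82:1 (1.820) > 5:3 (1.667), so the video fills the width.
The video is 8840 / 1.820 ≈ 4857.1429 px tall.
Leftover height: 5304 − 4857.1429 = 446.8571 px.
Across the 8840-px span: 446.8571 × 8840 ≈ 3950217 px.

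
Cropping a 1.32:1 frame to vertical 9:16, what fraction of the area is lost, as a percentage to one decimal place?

The height stays; only width is cut (since vertical 9:16 is narrower than 1.32:1).
Fraction kept = (0.562)/(1.320) ≈ 42.61%, so 57.39% is lost.

57.4%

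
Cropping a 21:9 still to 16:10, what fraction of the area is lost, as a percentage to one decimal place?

31.4%

16:10 is narrower than 21:9, so the crop keeps the full height and trims the width.
(1.600)/(2.333) ≈ 0.686 of the area survives, leaving 31.43% discarded.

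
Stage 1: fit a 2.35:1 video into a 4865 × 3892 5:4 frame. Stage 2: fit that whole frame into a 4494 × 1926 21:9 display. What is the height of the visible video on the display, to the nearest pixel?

Inside the 4865×3892 canvas the video is width-limited at 4865.00 × 2070.21.
The 5:4 canvas is height-limited in 4494×1926, giving 2407.50 × 1926.00; scale factor 0.4949.
So the video's height is 2070.21 × 0.4949 ≈ 1024.47.

1024 px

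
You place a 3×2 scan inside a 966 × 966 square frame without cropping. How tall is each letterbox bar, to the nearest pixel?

Since 1.500 > 1.000, the scan is width-limited.
Content height = 966 × 2/3 ≈ 644.00 px.
Leftover height: 966 − 644.00 = 322.00 px → 161.00 each side.

161 px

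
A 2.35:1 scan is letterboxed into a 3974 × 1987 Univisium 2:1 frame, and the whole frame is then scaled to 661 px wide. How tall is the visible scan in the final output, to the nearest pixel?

281 px

At 3974×1987 the scan is width-limited, so height = 3974 / 2.350 ≈ 1691.06 px.
Scaling 3974 → 661 is ×0.1663, so the height becomes 1691.06 × 0.1663 ≈ 281.28 px.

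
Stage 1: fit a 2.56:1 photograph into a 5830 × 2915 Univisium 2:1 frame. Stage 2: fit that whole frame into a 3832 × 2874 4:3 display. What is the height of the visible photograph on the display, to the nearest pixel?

Inside the 5830×2915 canvas the photograph is width-limited at 5830.00 × 2277.34.
Univisium 2:1 in 3832×2874: fills the width, so the intermediate becomes 3832.00 × 1916.00 — a scale of ×0.6573.
Applying the same ×0.6573: 2277.34 → 1496.88.

1497 px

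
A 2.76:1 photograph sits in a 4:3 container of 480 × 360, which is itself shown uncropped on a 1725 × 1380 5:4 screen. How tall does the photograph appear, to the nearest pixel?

2.76:1 in 480×360: fills the width, so the photograph is 480.00 × 173.91.
Second fit — the 4:3 canvas into 1725×1380 spans the width: 1725.00 × 1293.75 (×3.5938 from 480×360).
The photograph scales with it: height 173.91 × 3.5938 ≈ 625.00.

625 px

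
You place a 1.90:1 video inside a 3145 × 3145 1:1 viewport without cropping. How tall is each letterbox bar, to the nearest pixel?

Since 1.900 > 1.000, the video is width-limited.
That makes the image 1655.26 px tall (3145 / 1.900).
Leftover height: 3145 − 1655.26 = 1489.74 px → 744.87 each side.

745 px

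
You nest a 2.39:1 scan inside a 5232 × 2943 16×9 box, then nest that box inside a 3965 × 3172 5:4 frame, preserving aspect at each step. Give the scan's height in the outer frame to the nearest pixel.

Inside the 5232×2943 canvas the scan is width-limited at 5232.00 × 2189.12.
Second fit — the 16×9 canvas into 3965×3172 spans the width: 3965.00 × 2230.31 (×0.7578 from 5232×2943).
The scan scales with it: height 2189.12 × 0.7578 ≈ 1659.00.

1659 px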